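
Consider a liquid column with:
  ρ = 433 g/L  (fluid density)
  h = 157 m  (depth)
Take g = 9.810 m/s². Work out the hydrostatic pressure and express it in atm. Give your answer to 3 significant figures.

P is given directly by: P = ρgh.
ρ = 433 g/L = 433.0 kg/m³; h = 157 m; g = 9.810 m/s².
P = 6.669×10^5 Pa
6.669×10^5 Pa × (1 atm / 1.013×10^5 Pa) = 6.582 atm

6.58 atm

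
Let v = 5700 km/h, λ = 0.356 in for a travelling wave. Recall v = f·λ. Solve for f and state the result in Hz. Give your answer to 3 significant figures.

Solving v = f·λ for f: f = v/λ.
v = 5700 km/h = 1583 m/s; λ = 0.356 in = 0.009042 m.
f = 1.751×10^5 Hz

1.75×10^5 Hz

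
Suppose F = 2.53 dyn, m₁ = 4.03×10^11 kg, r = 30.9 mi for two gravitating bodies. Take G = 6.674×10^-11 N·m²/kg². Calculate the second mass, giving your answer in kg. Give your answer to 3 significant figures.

2330 kg

From Newton's law of gravitation: m₂ = F·r²/(G·m₁).
F = 2.53 dyn = 2.530×10^-5 N; m₁ = 4.03×10^11 kg; r = 30.9 mi = 49729 m; G = 6.674×10^-11 N·m²/kg².
m₂ = 2326 kg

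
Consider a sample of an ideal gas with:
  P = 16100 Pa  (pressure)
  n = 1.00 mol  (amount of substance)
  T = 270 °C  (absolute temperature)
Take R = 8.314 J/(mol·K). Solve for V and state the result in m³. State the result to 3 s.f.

0.280 m³

Solving PV = nRT for V: V = nRT/P.
P = 16100 Pa; n = 1.00 mol; T = 270 °C = 543.1 K; R = 8.314 J/(mol·K).
V = 0.2805 m³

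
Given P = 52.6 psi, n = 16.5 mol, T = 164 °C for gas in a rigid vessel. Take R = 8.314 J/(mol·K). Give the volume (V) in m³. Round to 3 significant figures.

From the ideal-gas law: V = nRT/P.
P = 52.6 psi = 3.627×10^5 Pa; n = 16.5 mol; T = 164 °C = 437.1 K; R = 8.314 J/(mol·K).
V = 0.1654 m³

0.165 m³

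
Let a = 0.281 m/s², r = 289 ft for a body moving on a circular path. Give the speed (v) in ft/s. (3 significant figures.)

Solving a = v²/r for v: v = √(a·r).
a = 0.281 m/s²; r = 289 ft = 88.09 m.
v = 4.975 m/s
4.975 m/s × (1 ft/s / 0.3048 m/s) = 16.32 ft/s

16.3 ft/s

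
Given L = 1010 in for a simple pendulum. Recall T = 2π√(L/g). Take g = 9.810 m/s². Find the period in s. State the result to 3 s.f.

10.2 s

T is given directly by: T = 2π√(L/g).
L = 1010 in = 25.65 m; g = 9.810 m/s².
T = 10.16 s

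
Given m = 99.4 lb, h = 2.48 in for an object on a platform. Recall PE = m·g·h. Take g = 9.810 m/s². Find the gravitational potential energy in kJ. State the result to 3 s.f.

0.0279 kJ

PE is given directly by: PE = mgh.
m = 99.4 lb = 45.09 kg; h = 2.48 in = 0.06299 m; g = 9.810 m/s².
PE = 27.86 J  (the unit combination reduces to kg·m²/s² = J)
27.86 J × (1 kJ / 1000 J) = 0.02786 kJ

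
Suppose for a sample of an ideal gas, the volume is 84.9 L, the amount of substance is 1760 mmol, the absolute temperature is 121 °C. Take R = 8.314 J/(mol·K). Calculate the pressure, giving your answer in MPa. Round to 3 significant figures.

0.0679 MPa

From the ideal-gas law: P = nRT/V.
V = 84.9 L = 0.08490 m³; n = 1760 mmol = 1.760 mol; T = 121 °C = 394.1 K; R = 8.314 J/(mol·K).
P = 67932 Pa  (the unit combination reduces to kg/(m·s²) = Pa)
67932 Pa × (1 MPa / 1.000×10^6 Pa) = 0.06793 MPa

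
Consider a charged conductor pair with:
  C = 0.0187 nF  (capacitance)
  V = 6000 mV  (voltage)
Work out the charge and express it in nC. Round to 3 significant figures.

Solving C = Q/V for Q: Q = CV.
C = 0.0187 nF = 1.870×10^-11 F; V = 6000 mV = 6.000 V.
Q = 1.122×10^-10 C
1.122×10^-10 C × (1 nC / 1.000×10^-9 C) = 0.1122 nC

0.112 nC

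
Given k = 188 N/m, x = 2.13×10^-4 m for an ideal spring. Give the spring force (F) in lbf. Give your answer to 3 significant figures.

0.00900 lbf

Directly: F = kx.
k = 188 N/m; x = 2.13×10^-4 m.
F = 0.04004 N  (the unit combination reduces to kg·m/s² = N)
0.04004 N × (1 lbf / 4.448 N) = 0.009002 lbf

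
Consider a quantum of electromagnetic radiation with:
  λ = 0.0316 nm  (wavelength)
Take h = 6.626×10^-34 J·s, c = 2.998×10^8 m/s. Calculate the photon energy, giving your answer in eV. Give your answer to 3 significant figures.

39200 eV

E is given directly by: E = hc/λ.
λ = 0.0316 nm = 3.160×10^-11 m; h = 6.626×10^-34 J·s; c = 2.998×10^8 m/s.
E = 6.286×10^-15 J  (the unit combination reduces to kg·m²/s² = J)
6.286×10^-15 J × (1 eV / 1.602×10^-19 J) = 39236 eV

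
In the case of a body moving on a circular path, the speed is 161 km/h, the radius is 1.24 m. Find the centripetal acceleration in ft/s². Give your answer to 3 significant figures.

5290 ft/s²

a is given directly by: a = v²/r.
v = 161 km/h = 44.72 m/s; r = 1.24 m.
a = 1613 m/s²
1613 m/s² × (1 ft/s² / 0.3048 m/s²) = 5292 ft/s²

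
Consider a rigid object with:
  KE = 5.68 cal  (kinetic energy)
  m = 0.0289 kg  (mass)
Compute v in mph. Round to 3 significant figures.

Rearranging KE = ½mv² for v: v = √(2·KE/m).
KE = 5.68 cal = 23.77 J; m = 0.0289 kg.
v = 40.55 m/s
40.55 m/s × (1 mph / 0.4470 m/s) = 90.72 mph

90.7 mph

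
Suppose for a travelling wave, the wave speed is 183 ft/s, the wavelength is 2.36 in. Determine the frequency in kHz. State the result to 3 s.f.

0.931 kHz

Rearranging: f = v/λ.
v = 183 ft/s = 55.78 m/s; λ = 2.36 in = 0.05994 m.
f = 930.5 Hz
930.5 Hz × (1 kHz / 1000 Hz) = 0.9305 kHz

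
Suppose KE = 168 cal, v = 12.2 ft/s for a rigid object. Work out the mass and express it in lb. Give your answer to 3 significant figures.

224 lb

Rearranging: m = 2·KE/v².
KE = 168 cal = 702.9 J; v = 12.2 ft/s = 3.719 m/s.
m = 101.7 kg
101.7 kg × (1 lb / 0.4536 kg) = 224.1 lb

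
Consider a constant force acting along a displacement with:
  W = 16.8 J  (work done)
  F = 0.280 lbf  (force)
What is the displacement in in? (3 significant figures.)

531 in

Rearranging W = F·d for d: d = W/F.
W = 16.8 J; F = 0.280 lbf = 1.246 N.
d = 13.49 m
13.49 m × (1 in / 0.02540 m) = 531.0 in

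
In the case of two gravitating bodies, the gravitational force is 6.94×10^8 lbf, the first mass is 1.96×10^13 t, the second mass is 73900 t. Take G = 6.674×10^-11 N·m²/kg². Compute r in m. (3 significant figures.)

177 m

From Newton's law of gravitation: r = √(G·m₁m₂/F).
F = 6.94×10^8 lbf = 3.087×10^9 N; m₁ = 1.96×10^13 t = 1.960×10^16 kg; m₂ = 73900 t = 7.390×10^7 kg; G = 6.674×10^-11 N·m²/kg².
r = 177.0 m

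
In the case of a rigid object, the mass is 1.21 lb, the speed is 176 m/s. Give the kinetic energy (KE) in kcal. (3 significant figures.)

KE is given directly by: KE = ½mv².
m = 1.21 lb = 0.5488 kg; v = 176 m/s.
KE = 8501 J
8501 J × (1 kcal / 4184 J) = 2.032 kcal

2.03 kcal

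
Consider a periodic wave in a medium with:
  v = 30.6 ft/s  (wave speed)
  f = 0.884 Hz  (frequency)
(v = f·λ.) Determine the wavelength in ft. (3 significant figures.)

34.6 ft

Rearranging v = f·λ for λ: λ = v/f.
v = 30.6 ft/s = 9.327 m/s; f = 0.884 Hz.
λ = 10.55 m
10.55 m × (1 ft / 0.3048 m) = 34.62 ft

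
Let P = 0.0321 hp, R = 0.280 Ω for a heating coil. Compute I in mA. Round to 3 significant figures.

9250 mA

Rearranging: I = √(P/R).
P = 0.0321 hp = 23.94 W; R = 0.280 Ω.
I = 9.246 A
9.246 A × (1 mA / 0.001000 A) = 9246 mA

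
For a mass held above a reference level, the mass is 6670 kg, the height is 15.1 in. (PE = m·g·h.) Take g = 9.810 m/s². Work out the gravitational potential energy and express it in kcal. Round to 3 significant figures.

6.00 kcal

Directly: PE = mgh.
m = 6670 kg; h = 15.1 in = 0.3835 m; g = 9.810 m/s².
PE = 25096 J
25096 J × (1 kcal / 4184 J) = 5.998 kcal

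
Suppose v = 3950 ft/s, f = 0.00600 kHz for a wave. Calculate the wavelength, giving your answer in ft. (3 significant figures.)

Rearranging v = f·λ for λ: λ = v/f.
v = 3950 ft/s = 1204 m/s; f = 0.00600 kHz = 6.000 Hz.
λ = 200.7 m
200.7 m × (1 ft / 0.3048 m) = 658.3 ft

658 ft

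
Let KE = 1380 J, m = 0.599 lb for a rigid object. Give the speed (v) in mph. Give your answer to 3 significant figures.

225 mph

Rearranging KE = ½mv² for v: v = √(2·KE/m).
KE = 1380 J; m = 0.599 lb = 0.2717 kg.
v = 100.8 m/s
100.8 m/s × (1 mph / 0.4470 m/s) = 225.5 mph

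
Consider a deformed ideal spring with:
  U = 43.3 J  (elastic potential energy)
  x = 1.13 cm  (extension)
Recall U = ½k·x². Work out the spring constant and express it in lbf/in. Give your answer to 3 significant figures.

Rearranging U = ½k·x² for k: k = 2U/x².
U = 43.3 J; x = 1.13 cm = 0.01130 m.
k = 6.782×10^5 N/m
6.782×10^5 N/m × (1 lbf/in / 175.1 N/m) = 3873 lbf/in

3870 lbf/in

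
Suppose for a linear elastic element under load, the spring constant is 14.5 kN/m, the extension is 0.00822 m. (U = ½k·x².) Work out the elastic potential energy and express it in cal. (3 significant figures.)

0.117 cal

Directly: U = ½kx².
k = 14.5 kN/m = 14500 N/m; x = 0.00822 m.
U = 0.4899 J  (the unit combination reduces to kg·m²/s² = J)
0.4899 J × (1 cal / 4.184 J) = 0.1171 cal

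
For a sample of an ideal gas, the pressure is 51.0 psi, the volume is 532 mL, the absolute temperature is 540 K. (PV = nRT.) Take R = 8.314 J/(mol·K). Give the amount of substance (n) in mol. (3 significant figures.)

From the ideal-gas law: n = PV/(RT).
P = 51.0 psi = 3.516×10^5 Pa; V = 532 mL = 5.320×10^-4 m³; T = 540 K; R = 8.314 J/(mol·K).
n = 0.04167 mol

0.0417 mol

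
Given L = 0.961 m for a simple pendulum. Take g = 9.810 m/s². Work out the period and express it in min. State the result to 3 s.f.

0.0328 min

T is given directly by: T = 2π√(L/g).
L = 0.961 m; g = 9.810 m/s².
T = 1.967 s
1.967 s × (1 min / 60.00 s) = 0.03278 min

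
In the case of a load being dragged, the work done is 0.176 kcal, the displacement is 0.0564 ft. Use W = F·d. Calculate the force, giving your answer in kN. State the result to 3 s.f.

Rearranging W = F·d for F: F = W/d.
W = 0.176 kcal = 736.4 J; d = 0.0564 ft = 0.01719 m.
F = 42836 N  (the unit combination reduces to kg·m/s² = N)
42836 N × (1 kN / 1000 N) = 42.84 kN

42.8 kN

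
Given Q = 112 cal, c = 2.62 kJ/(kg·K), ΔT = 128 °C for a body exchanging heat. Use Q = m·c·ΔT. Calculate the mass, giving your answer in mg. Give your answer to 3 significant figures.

1400 mg

Rearranging Q = m·c·ΔT for m: m = Q/(c·ΔT).
Q = 112 cal = 468.6 J; c = 2.62 kJ/(kg·K) = 2620 J/(kg·K); ΔT = 128 °C = 128.0 K.
m = 0.001397 kg
0.001397 kg × (1 mg / 1.000×10^-6 kg) = 1397 mg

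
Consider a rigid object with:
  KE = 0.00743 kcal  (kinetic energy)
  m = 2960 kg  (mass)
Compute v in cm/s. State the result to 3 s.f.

14.5 cm/s

Rearranging: v = √(2·KE/m).
KE = 0.00743 kcal = 31.09 J; m = 2960 kg.
v = 0.1449 m/s
0.1449 m/s × (1 cm/s / 0.01000 m/s) = 14.49 cm/s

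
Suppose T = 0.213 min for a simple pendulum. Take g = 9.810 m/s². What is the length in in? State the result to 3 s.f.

Rearranging: L = g·(T/2π)².
T = 0.213 min = 12.78 s; g = 9.810 m/s².
L = 40.59 m
40.59 m × (1 in / 0.02540 m) = 1598 in

1600 in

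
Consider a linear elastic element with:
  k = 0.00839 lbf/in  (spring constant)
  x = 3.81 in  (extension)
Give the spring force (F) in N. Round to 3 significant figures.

0.142 N

Directly: F = kx.
k = 0.00839 lbf/in = 1.469 N/m; x = 3.81 in = 0.09677 m.
F = 0.1422 N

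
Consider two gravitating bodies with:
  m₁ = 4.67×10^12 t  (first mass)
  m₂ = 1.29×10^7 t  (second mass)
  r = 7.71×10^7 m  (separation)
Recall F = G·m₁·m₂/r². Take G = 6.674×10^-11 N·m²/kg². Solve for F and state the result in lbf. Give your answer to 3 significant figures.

0.152 lbf

From Newton's law of gravitation: F = Gm₁m₂/r².
m₁ = 4.67×10^12 t = 4.670×10^15 kg; m₂ = 1.29×10^7 t = 1.290×10^10 kg; r = 7.71×10^7 m; G = 6.674×10^-11 N·m²/kg².
F = 0.6764 N
0.6764 N × (1 lbf / 4.448 N) = 0.1521 lbf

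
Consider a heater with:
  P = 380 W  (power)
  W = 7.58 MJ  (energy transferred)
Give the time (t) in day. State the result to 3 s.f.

0.231 day

Rearranging: t = W/P.
P = 380 W; W = 7.58 MJ = 7.580×10^6 J.
t = 19947 s
19947 s × (1 day / 86400 s) = 0.2309 day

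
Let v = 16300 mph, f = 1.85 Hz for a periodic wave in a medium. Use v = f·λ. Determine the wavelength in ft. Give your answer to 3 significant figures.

Solving v = f·λ for λ: λ = v/f.
v = 16300 mph = 7287 m/s; f = 1.85 Hz.
λ = 3939 m
3939 m × (1 ft / 0.3048 m) = 12923 ft

12900 ft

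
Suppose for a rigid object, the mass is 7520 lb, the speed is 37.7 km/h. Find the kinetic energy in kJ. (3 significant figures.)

187 kJ

KE is given directly by: KE = ½mv².
m = 7520 lb = 3411 kg; v = 37.7 km/h = 10.47 m/s.
KE = 1.870×10^5 J  (the unit combination reduces to kg·m²/s² = J)
1.870×10^5 J × (1 kJ / 1000 J) = 187.0 kJ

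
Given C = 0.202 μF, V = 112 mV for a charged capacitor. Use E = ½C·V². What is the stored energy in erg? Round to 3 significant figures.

Directly: E = ½CV².
C = 0.202 μF = 2.020×10^-7 F; V = 112 mV = 0.1120 V.
E = 1.267×10^-9 J
1.267×10^-9 J × (1 erg / 1.000×10^-7 J) = 0.01267 erg

0.0127 erg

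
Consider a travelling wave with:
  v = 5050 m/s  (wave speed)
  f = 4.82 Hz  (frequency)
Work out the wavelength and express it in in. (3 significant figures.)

41200 in

Solving v = f·λ for λ: λ = v/f.
v = 5050 m/s; f = 4.82 Hz.
λ = 1048 m
1048 m × (1 in / 0.02540 m) = 41249 in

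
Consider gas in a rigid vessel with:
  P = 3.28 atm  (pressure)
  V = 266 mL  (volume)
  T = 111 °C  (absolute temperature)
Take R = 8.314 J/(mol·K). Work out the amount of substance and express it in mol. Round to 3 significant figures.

From the ideal-gas law: n = PV/(RT).
P = 3.28 atm = 3.323×10^5 Pa; V = 266 mL = 2.660×10^-4 m³; T = 111 °C = 384.1 K; R = 8.314 J/(mol·K).
n = 0.02768 mol

0.0277 mol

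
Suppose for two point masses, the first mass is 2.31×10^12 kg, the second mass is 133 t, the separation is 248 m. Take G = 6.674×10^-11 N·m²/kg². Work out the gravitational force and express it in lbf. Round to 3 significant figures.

From Newton's law of gravitation: F = Gm₁m₂/r².
m₁ = 2.31×10^12 kg; m₂ = 133 t = 1.330×10^5 kg; r = 248 m; G = 6.674×10^-11 N·m²/kg².
F = 333.4 N  (the unit combination reduces to kg·m/s² = N)
333.4 N × (1 lbf / 4.448 N) = 74.95 lbf

74.9 lbf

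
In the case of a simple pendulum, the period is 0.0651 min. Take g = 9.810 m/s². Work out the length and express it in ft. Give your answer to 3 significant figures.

Rearranging: L = g·(T/2π)².
T = 0.0651 min = 3.906 s; g = 9.810 m/s².
L = 3.791 m
3.791 m × (1 ft / 0.3048 m) = 12.44 ft

12.4 ft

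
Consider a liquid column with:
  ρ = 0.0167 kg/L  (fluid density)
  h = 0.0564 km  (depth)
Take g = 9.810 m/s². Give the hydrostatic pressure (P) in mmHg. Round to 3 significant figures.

69.3 mmHg

Directly: P = ρgh.
ρ = 0.0167 kg/L = 16.70 kg/m³; h = 0.0564 km = 56.40 m; g = 9.810 m/s².
P = 9240 Pa
9240 Pa × (1 mmHg / 133.3 Pa) = 69.30 mmHg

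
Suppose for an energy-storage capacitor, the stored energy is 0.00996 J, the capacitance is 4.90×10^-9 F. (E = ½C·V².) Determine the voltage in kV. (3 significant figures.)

Rearranging E = ½C·V² for V: V = √(2E/C).
E = 0.00996 J; C = 4.90×10^-9 F.
V = 2016 V
2016 V × (1 kV / 1000 V) = 2.016 kV

2.02 kV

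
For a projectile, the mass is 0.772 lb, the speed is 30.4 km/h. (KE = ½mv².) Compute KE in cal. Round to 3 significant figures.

2.98 cal

Directly: KE = ½mv².
m = 0.772 lb = 0.3502 kg; v = 30.4 km/h = 8.444 m/s.
KE = 12.49 J  (the unit combination reduces to kg·m²/s² = J)
12.49 J × (1 cal / 4.184 J) = 2.984 cal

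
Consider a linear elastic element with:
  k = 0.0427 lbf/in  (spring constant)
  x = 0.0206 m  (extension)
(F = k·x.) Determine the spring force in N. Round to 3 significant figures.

0.154 N

Directly: F = kx.
k = 0.0427 lbf/in = 7.478 N/m; x = 0.0206 m.
F = 0.1540 N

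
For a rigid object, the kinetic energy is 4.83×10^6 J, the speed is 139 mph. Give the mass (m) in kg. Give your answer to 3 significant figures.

2500 kg

Rearranging KE = ½mv² for m: m = 2·KE/v².
KE = 4.83×10^6 J; v = 139 mph = 62.14 m/s.
m = 2502 kg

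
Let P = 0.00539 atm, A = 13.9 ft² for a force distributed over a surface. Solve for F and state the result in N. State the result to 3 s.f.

Solving P = F/A for F: F = P·A.
P = 0.00539 atm = 546.1 Pa; A = 13.9 ft² = 1.291 m².
F = 705.3 N

705 N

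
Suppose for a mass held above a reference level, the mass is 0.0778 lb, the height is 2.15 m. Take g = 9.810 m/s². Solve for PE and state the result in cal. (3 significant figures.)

0.178 cal

Directly: PE = mgh.
m = 0.0778 lb = 0.03529 kg; h = 2.15 m; g = 9.810 m/s².
PE = 0.7443 J
0.7443 J × (1 cal / 4.184 J) = 0.1779 cal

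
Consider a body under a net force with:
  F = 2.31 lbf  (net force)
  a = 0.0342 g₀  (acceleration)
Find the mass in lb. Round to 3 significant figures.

67.5 lb

From Newton's second law: m = F/a.
F = 2.31 lbf = 10.28 N; a = 0.0342 g₀ = 0.3354 m/s².
m = 30.64 kg
30.64 kg × (1 lb / 0.4536 kg) = 67.54 lb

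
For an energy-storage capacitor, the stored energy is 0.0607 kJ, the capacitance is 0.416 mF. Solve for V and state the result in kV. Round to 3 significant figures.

0.540 kV

Solving E = ½C·V² for V: V = √(2E/C).
E = 0.0607 kJ = 60.70 J; C = 0.416 mF = 4.160×10^-4 F.
V = 540.2 V
540.2 V × (1 kV / 1000 V) = 0.5402 kV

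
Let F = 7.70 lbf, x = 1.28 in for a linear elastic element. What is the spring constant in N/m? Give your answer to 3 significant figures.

1050 N/m

Rearranging: k = F/x.
F = 7.70 lbf = 34.25 N; x = 1.28 in = 0.03251 m.
k = 1053 N/m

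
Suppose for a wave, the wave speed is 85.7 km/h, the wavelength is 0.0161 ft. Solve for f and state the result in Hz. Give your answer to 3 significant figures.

4850 Hz

Rearranging: f = v/λ.
v = 85.7 km/h = 23.81 m/s; λ = 0.0161 ft = 0.004907 m.
f = 4851 Hz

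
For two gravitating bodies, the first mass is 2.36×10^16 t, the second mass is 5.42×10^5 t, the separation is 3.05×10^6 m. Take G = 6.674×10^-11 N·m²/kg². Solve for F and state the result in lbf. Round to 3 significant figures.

F is given directly by: F = Gm₁m₂/r².
m₁ = 2.36×10^16 t = 2.360×10^19 kg; m₂ = 5.42×10^5 t = 5.420×10^8 kg; r = 3.05×10^6 m; G = 6.674×10^-11 N·m²/kg².
F = 91769 N
91769 N × (1 lbf / 4.448 N) = 20631 lbf

20600 lbf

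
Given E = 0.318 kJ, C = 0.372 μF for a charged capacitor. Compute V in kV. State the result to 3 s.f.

Rearranging E = ½C·V² for V: V = √(2E/C).
E = 0.318 kJ = 318.0 J; C = 0.372 μF = 3.720×10^-7 F.
V = 41348 V
41348 V × (1 kV / 1000 V) = 41.35 kV

41.3 kV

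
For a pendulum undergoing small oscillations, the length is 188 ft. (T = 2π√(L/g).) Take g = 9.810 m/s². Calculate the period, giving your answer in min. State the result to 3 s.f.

0.253 min

T is given directly by: T = 2π√(L/g).
L = 188 ft = 57.30 m; g = 9.810 m/s².
T = 15.19 s
15.19 s × (1 min / 60.00 s) = 0.2531 min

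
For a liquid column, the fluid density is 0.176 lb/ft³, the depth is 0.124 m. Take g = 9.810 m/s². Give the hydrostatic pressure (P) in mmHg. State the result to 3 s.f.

P is given directly by: P = ρgh.
ρ = 0.176 lb/ft³ = 2.819 kg/m³; h = 0.124 m; g = 9.810 m/s².
P = 3.429 Pa
3.429 Pa × (1 mmHg / 133.3 Pa) = 0.02572 mmHg

0.0257 mmHg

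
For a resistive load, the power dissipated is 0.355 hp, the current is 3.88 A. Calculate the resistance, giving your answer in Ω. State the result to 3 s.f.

Solving P = I²R for R: R = P/I².
P = 0.355 hp = 264.7 W; I = 3.88 A.
R = 17.58 Ω

17.6 Ω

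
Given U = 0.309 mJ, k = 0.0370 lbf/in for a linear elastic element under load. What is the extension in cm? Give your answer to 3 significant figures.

0.977 cm

Rearranging: x = √(2U/k).
U = 0.309 mJ = 3.090×10^-4 J; k = 0.0370 lbf/in = 6.480 N/m.
x = 0.009766 m
0.009766 m × (1 cm / 0.01000 m) = 0.9766 cm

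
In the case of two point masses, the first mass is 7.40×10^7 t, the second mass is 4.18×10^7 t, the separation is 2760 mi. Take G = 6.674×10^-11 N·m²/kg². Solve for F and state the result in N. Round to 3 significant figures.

Directly: F = Gm₁m₂/r².
m₁ = 7.40×10^7 t = 7.400×10^10 kg; m₂ = 4.18×10^7 t = 4.180×10^10 kg; r = 2760 mi = 4.442×10^6 m; G = 6.674×10^-11 N·m²/kg².
F = 0.01046 N  (the unit combination reduces to kg·m/s² = N)

0.0105 N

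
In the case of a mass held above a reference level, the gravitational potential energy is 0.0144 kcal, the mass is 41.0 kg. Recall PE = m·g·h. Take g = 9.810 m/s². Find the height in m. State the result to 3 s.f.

0.150 m

Solving PE = m·g·h for h: h = PE/(m·g).
PE = 0.0144 kcal = 60.25 J; m = 41.0 kg; g = 9.810 m/s².
h = 0.1498 m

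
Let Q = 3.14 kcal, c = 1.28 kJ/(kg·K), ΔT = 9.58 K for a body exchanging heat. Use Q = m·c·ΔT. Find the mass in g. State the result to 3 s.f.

Rearranging Q = m·c·ΔT for m: m = Q/(c·ΔT).
Q = 3.14 kcal = 13138 J; c = 1.28 kJ/(kg·K) = 1280 J/(kg·K); ΔT = 9.58 K.
m = 1.071 kg
1.071 kg × (1 g / 0.001000 kg) = 1071 g

1070 g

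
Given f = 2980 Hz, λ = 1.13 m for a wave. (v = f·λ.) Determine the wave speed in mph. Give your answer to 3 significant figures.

Directly: v = fλ.
f = 2980 Hz; λ = 1.13 m.
v = 3367 m/s
3367 m/s × (1 mph / 0.4470 m/s) = 7533 mph

7530 mph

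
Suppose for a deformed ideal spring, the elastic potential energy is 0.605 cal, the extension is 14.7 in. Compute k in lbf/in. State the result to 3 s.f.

0.207 lbf/in

Rearranging: k = 2U/x².
U = 0.605 cal = 2.531 J; x = 14.7 in = 0.3734 m.
k = 36.31 N/m
36.31 N/m × (1 lbf/in / 175.1 N/m) = 0.2074 lbf/in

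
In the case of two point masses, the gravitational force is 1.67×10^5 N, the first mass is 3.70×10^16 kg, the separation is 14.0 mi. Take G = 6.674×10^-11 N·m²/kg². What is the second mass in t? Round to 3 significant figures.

34300 t

From Newton's law of gravitation: m₂ = F·r²/(G·m₁).
F = 1.67×10^5 N; m₁ = 3.70×10^16 kg; r = 14.0 mi = 22531 m; G = 6.674×10^-11 N·m²/kg².
m₂ = 3.433×10^7 kg
3.433×10^7 kg × (1 t / 1000 kg) = 34331 t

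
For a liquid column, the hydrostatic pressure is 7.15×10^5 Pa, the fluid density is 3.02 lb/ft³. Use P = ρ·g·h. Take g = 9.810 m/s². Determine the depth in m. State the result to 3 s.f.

Solving P = ρ·g·h for h: h = P/(ρ·g).
P = 7.15×10^5 Pa; ρ = 3.02 lb/ft³ = 48.38 kg/m³; g = 9.810 m/s².
h = 1507 m

1510 m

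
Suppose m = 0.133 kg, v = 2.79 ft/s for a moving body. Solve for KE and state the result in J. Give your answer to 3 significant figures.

Directly: KE = ½mv².
m = 0.133 kg; v = 2.79 ft/s = 0.8504 m/s.
KE = 0.04809 J

0.0481 J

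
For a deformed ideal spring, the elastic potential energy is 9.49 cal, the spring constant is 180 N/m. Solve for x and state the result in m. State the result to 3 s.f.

Solving U = ½k·x² for x: x = √(2U/k).
U = 9.49 cal = 39.71 J; k = 180 N/m.
x = 0.6642 m

0.664 m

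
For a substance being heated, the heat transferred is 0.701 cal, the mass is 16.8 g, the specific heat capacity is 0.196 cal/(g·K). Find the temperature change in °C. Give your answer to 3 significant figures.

Solving Q = m·c·ΔT for ΔT: ΔT = Q/(m·c).
Q = 0.701 cal = 2.933 J; m = 16.8 g = 0.01680 kg; c = 0.196 cal/(g·K) = 820.1 J/(kg·K).
ΔT = 0.2129 K
Since 1 °C = 1 K, 0.2129 °C.

0.213 °C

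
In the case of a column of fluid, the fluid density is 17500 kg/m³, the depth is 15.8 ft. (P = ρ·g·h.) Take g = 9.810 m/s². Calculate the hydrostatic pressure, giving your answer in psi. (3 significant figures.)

Directly: P = ρgh.
ρ = 17500 kg/m³; h = 15.8 ft = 4.816 m; g = 9.810 m/s².
P = 8.268×10^5 Pa  (the unit combination reduces to kg/(m·s²) = Pa)
8.268×10^5 Pa × (1 psi / 6895 Pa) = 119.9 psi

120 psi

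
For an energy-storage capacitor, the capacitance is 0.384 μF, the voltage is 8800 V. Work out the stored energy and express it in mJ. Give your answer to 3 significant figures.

Directly: E = ½CV².
C = 0.384 μF = 3.840×10^-7 F; V = 8800 V.
E = 14.87 J  (the unit combination reduces to kg·m²/s² = J)
14.87 J × (1 mJ / 0.001000 J) = 14868 mJ

14900 mJ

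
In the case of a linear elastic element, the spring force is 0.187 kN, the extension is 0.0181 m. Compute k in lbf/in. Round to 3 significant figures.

59.0 lbf/in

From Hooke's law: k = F/x.
F = 0.187 kN = 187.0 N; x = 0.0181 m.
k = 10331 N/m
10331 N/m × (1 lbf/in / 175.1 N/m) = 58.99 lbf/in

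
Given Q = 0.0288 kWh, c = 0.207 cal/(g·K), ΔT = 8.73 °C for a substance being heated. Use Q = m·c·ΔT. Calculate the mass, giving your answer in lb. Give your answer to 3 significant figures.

30.2 lb

Rearranging: m = Q/(c·ΔT).
Q = 0.0288 kWh = 1.037×10^5 J; c = 0.207 cal/(g·K) = 866.1 J/(kg·K); ΔT = 8.73 °C = 8.730 K.
m = 13.71 kg
13.71 kg × (1 lb / 0.4536 kg) = 30.23 lb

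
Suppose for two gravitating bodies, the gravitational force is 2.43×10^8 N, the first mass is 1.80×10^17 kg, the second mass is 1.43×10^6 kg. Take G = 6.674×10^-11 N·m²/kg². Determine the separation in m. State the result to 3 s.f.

266 m

Rearranging: r = √(G·m₁m₂/F).
F = 2.43×10^8 N; m₁ = 1.80×10^17 kg; m₂ = 1.43×10^6 kg; G = 6.674×10^-11 N·m²/kg².
r = 265.9 m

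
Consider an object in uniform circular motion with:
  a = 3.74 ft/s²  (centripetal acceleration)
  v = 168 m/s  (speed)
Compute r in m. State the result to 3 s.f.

Rearranging: r = v²/a.
a = 3.74 ft/s² = 1.140 m/s²; v = 168 m/s.
r = 24759 m

24800 m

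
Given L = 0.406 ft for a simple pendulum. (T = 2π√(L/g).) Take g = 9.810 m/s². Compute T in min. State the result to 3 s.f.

0.0118 min

T is given directly by: T = 2π√(L/g).
L = 0.406 ft = 0.1237 m; g = 9.810 m/s².
T = 0.7057 s
0.7057 s × (1 min / 60.00 s) = 0.01176 min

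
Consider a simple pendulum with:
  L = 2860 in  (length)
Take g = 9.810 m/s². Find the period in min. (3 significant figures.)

Directly: T = 2π√(L/g).
L = 2860 in = 72.64 m; g = 9.810 m/s².
T = 17.10 s
17.10 s × (1 min / 60.00 s) = 0.2850 min

0.285 min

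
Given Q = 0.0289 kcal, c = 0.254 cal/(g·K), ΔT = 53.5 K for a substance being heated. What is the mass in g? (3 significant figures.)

Solving Q = m·c·ΔT for m: m = Q/(c·ΔT).
Q = 0.0289 kcal = 120.9 J; c = 0.254 cal/(g·K) = 1063 J/(kg·K); ΔT = 53.5 K.
m = 0.002127 kg
0.002127 kg × (1 g / 0.001000 kg) = 2.127 g

2.13 g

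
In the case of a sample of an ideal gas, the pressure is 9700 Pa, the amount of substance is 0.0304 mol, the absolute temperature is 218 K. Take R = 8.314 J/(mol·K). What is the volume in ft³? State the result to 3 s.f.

0.201 ft³

Rearranging PV = nRT for V: V = nRT/P.
P = 9700 Pa; n = 0.0304 mol; T = 218 K; R = 8.314 J/(mol·K).
V = 0.005680 m³
0.005680 m³ × (1 ft³ / 0.02832 m³) = 0.2006 ft³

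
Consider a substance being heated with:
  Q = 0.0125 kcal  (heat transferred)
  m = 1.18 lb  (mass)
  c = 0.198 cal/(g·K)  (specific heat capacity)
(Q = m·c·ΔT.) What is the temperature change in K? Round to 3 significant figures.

Rearranging Q = m·c·ΔT for ΔT: ΔT = Q/(m·c).
Q = 0.0125 kcal = 52.30 J; m = 1.18 lb = 0.5352 kg; c = 0.198 cal/(g·K) = 828.4 J/(kg·K).
ΔT = 0.1179 K

0.118 K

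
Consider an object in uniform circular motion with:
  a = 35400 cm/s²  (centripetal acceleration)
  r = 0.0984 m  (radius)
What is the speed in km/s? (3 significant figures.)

Solving a = v²/r for v: v = √(a·r).
a = 35400 cm/s² = 354.0 m/s²; r = 0.0984 m.
v = 5.902 m/s
5.902 m/s × (1 km/s / 1000 m/s) = 0.005902 km/s

0.00590 km/s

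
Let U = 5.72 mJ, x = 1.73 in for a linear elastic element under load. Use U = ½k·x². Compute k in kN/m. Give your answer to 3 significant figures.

Rearranging U = ½k·x² for k: k = 2U/x².
U = 5.72 mJ = 0.005720 J; x = 1.73 in = 0.04394 m.
k = 5.925 N/m
5.925 N/m × (1 kN/m / 1000 N/m) = 0.005925 kN/m

0.00592 kN/m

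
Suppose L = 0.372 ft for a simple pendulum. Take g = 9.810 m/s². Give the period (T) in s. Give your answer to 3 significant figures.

T is given directly by: T = 2π√(L/g).
L = 0.372 ft = 0.1134 m; g = 9.810 m/s².
T = 0.6755 s

0.675 s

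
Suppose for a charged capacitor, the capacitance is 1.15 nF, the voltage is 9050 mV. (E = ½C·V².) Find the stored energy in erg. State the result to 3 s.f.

E is given directly by: E = ½CV².
C = 1.15 nF = 1.150×10^-9 F; V = 9050 mV = 9.050 V.
E = 4.709×10^-8 J
4.709×10^-8 J × (1 erg / 1.000×10^-7 J) = 0.4709 erg

0.471 erg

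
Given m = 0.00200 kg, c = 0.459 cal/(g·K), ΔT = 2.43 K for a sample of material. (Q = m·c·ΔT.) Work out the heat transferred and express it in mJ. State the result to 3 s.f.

9330 mJ

Q is given directly by: Q = mcΔT.
m = 0.00200 kg; c = 0.459 cal/(g·K) = 1920 J/(kg·K); ΔT = 2.43 K.
Q = 9.333 J  (the unit combination reduces to kg·m²/s² = J)
9.333 J × (1 mJ / 0.001000 J) = 9333 mJ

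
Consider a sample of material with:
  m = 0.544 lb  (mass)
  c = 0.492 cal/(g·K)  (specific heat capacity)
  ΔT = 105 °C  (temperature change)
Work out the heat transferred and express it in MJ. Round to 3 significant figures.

Directly: Q = mcΔT.
m = 0.544 lb = 0.2468 kg; c = 0.492 cal/(g·K) = 2059 J/(kg·K); ΔT = 105 °C = 105.0 K.
Q = 53335 J
53335 J × (1 MJ / 1.000×10^6 J) = 0.05333 MJ

0.0533 MJ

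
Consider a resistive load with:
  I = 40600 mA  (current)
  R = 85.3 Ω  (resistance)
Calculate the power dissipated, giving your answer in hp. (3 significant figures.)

P is given directly by: P = I²R.
I = 40600 mA = 40.60 A; R = 85.3 Ω.
P = 1.406×10^5 W
1.406×10^5 W × (1 hp / 745.7 W) = 188.6 hp

189 hp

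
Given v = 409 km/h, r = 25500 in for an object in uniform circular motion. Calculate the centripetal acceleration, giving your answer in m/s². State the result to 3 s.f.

19.9 m/s²

Directly: a = v²/r.
v = 409 km/h = 113.6 m/s; r = 25500 in = 647.7 m.
a = 19.93 m/s²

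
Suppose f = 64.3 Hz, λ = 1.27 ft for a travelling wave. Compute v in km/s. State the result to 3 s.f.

0.0249 km/s

Directly: v = fλ.
f = 64.3 Hz; λ = 1.27 ft = 0.3871 m.
v = 24.89 m/s
24.89 m/s × (1 km/s / 1000 m/s) = 0.02489 km/s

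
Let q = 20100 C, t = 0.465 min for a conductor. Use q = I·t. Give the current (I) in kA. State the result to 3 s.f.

Rearranging q = I·t for I: I = q/t.
q = 20100 C; t = 0.465 min = 27.90 s.
I = 720.4 A
720.4 A × (1 kA / 1000 A) = 0.7204 kA

0.720 kA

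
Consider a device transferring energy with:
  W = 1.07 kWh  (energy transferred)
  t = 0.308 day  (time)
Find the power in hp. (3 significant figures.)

0.194 hp

P is given directly by: P = W/t.
W = 1.07 kWh = 3.852×10^6 J; t = 0.308 day = 26611 s.
P = 144.8 W
144.8 W × (1 hp / 745.7 W) = 0.1941 hp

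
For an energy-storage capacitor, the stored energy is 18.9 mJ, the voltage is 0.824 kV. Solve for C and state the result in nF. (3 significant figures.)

Rearranging: C = 2E/V².
E = 18.9 mJ = 0.01890 J; V = 0.824 kV = 824.0 V.
C = 5.567×10^-8 F
5.567×10^-8 F × (1 nF / 1.000×10^-9 F) = 55.67 nF

55.7 nF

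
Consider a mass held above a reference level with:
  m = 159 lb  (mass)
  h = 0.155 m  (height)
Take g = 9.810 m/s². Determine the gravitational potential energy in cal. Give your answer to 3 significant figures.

PE is given directly by: PE = mgh.
m = 159 lb = 72.12 kg; h = 0.155 m; g = 9.810 m/s².
PE = 109.7 J
109.7 J × (1 cal / 4.184 J) = 26.21 cal

26.2 cal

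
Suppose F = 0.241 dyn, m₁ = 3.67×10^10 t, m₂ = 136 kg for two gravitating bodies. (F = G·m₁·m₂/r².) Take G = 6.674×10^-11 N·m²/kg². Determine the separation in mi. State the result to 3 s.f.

231 mi

Rearranging F = G·m₁·m₂/r² for r: r = √(G·m₁m₂/F).
F = 0.241 dyn = 2.410×10^-6 N; m₁ = 3.67×10^10 t = 3.670×10^13 kg; m₂ = 136 kg; G = 6.674×10^-11 N·m²/kg².
r = 3.718×10^5 m
3.718×10^5 m × (1 mi / 1609 m) = 231.0 mi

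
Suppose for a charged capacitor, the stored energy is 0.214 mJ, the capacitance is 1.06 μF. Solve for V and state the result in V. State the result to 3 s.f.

20.1 V

Rearranging E = ½C·V² for V: V = √(2E/C).
E = 0.214 mJ = 2.140×10^-4 J; C = 1.06 μF = 1.060×10^-6 F.
V = 20.09 V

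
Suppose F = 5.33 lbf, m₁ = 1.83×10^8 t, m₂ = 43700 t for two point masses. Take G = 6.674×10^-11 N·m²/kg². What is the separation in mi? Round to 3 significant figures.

2.95 mi

From Newton's law of gravitation: r = √(G·m₁m₂/F).
F = 5.33 lbf = 23.71 N; m₁ = 1.83×10^8 t = 1.830×10^11 kg; m₂ = 43700 t = 4.370×10^7 kg; G = 6.674×10^-11 N·m²/kg².
r = 4745 m
4745 m × (1 mi / 1609 m) = 2.948 mi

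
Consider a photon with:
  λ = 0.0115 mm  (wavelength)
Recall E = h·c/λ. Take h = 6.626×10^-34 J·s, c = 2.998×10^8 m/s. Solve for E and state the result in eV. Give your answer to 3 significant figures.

0.108 eV

E is given directly by: E = hc/λ.
λ = 0.0115 mm = 1.150×10^-5 m; h = 6.626×10^-34 J·s; c = 2.998×10^8 m/s.
E = 1.727×10^-20 J
1.727×10^-20 J × (1 eV / 1.602×10^-19 J) = 0.1078 eV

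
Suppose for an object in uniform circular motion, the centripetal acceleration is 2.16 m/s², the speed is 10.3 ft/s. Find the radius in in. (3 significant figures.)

Rearranging: r = v²/a.
a = 2.16 m/s²; v = 10.3 ft/s = 3.139 m/s.
r = 4.563 m
4.563 m × (1 in / 0.02540 m) = 179.6 in

180 in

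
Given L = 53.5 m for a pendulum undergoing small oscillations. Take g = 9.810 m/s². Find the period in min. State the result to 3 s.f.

T is given directly by: T = 2π√(L/g).
L = 53.5 m; g = 9.810 m/s².
T = 14.67 s
14.67 s × (1 min / 60.00 s) = 0.2446 min

0.245 min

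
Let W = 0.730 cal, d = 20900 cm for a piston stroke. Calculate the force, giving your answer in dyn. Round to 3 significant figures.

Rearranging: F = W/d.
W = 0.730 cal = 3.054 J; d = 20900 cm = 209.0 m.
F = 0.01461 N  (the unit combination reduces to kg·m/s² = N)
0.01461 N × (1 dyn / 1.000×10^-5 N) = 1461 dyn

1460 dyn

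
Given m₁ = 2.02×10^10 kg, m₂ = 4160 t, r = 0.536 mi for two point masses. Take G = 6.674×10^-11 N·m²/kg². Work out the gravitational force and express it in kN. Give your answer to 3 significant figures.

F is given directly by: F = Gm₁m₂/r².
m₁ = 2.02×10^10 kg; m₂ = 4160 t = 4.160×10^6 kg; r = 0.536 mi = 862.6 m; G = 6.674×10^-11 N·m²/kg².
F = 7.537 N
7.537 N × (1 kN / 1000 N) = 0.007537 kN

0.00754 kN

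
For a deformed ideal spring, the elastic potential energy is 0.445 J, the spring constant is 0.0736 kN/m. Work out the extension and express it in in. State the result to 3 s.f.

Solving U = ½k·x² for x: x = √(2U/k).
U = 0.445 J; k = 0.0736 kN/m = 73.60 N/m.
x = 0.1100 m
0.1100 m × (1 in / 0.02540 m) = 4.329 in

4.33 in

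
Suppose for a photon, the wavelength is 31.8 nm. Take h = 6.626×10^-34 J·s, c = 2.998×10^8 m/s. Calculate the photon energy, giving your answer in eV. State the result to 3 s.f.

39.0 eV

E is given directly by: E = hc/λ.
λ = 31.8 nm = 3.180×10^-8 m; h = 6.626×10^-34 J·s; c = 2.998×10^8 m/s.
E = 6.247×10^-18 J
6.247×10^-18 J × (1 eV / 1.602×10^-19 J) = 38.99 eV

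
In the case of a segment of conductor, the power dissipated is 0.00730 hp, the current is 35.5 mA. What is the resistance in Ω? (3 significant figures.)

4320 Ω

Rearranging: R = P/I².
P = 0.00730 hp = 5.444 W; I = 35.5 mA = 0.03550 A.
R = 4319 Ω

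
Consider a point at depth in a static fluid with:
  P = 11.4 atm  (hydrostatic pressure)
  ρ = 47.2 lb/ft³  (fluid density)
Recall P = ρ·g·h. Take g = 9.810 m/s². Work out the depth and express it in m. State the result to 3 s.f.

156 m

Rearranging: h = P/(ρ·g).
P = 11.4 atm = 1.155×10^6 Pa; ρ = 47.2 lb/ft³ = 756.1 kg/m³; g = 9.810 m/s².
h = 155.7 m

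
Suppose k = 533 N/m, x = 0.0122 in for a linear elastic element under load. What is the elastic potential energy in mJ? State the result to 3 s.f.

0.0256 mJ

U is given directly by: U = ½kx².
k = 533 N/m; x = 0.0122 in = 3.099×10^-4 m.
U = 2.559×10^-5 J
2.559×10^-5 J × (1 mJ / 0.001000 J) = 0.02559 mJ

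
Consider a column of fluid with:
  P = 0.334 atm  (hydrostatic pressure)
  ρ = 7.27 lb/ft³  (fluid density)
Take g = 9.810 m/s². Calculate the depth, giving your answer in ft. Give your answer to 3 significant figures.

97.2 ft

Rearranging P = ρ·g·h for h: h = P/(ρ·g).
P = 0.334 atm = 33843 Pa; ρ = 7.27 lb/ft³ = 116.5 kg/m³; g = 9.810 m/s².
h = 29.62 m
29.62 m × (1 ft / 0.3048 m) = 97.19 ft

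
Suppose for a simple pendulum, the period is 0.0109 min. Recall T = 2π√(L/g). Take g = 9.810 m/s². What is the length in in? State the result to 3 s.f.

Solving T = 2π√(L/g) for L: L = g·(T/2π)².
T = 0.0109 min = 0.6540 s; g = 9.810 m/s².
L = 0.1063 m
0.1063 m × (1 in / 0.02540 m) = 4.184 in

4.18 in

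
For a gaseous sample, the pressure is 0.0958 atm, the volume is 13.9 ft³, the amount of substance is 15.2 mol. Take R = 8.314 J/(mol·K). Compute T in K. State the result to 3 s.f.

Rearranging: T = PV/(nR).
P = 0.0958 atm = 9707 Pa; V = 13.9 ft³ = 0.3936 m³; n = 15.2 mol; R = 8.314 J/(mol·K).
T = 30.23 K

30.2 K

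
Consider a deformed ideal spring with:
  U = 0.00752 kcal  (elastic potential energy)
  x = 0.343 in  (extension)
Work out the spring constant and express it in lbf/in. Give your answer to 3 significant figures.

4730 lbf/in

Solving U = ½k·x² for k: k = 2U/x².
U = 0.00752 kcal = 31.46 J; x = 0.343 in = 0.008712 m.
k = 8.291×10^5 N/m
8.291×10^5 N/m × (1 lbf/in / 175.1 N/m) = 4734 lbf/in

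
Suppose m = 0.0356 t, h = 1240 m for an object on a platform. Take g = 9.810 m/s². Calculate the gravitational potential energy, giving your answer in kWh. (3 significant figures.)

Directly: PE = mgh.
m = 0.0356 t = 35.60 kg; h = 1240 m; g = 9.810 m/s².
PE = 4.331×10^5 J
4.331×10^5 J × (1 kWh / 3.600×10^6 J) = 0.1203 kWh

0.120 kWh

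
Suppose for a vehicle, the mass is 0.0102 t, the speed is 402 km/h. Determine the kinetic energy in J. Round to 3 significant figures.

Directly: KE = ½mv².
m = 0.0102 t = 10.20 kg; v = 402 km/h = 111.7 m/s.
KE = 63594 J

63600 J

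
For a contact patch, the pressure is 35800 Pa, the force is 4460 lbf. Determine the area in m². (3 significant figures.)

0.554 m²

Rearranging P = F/A for A: A = F/P.
P = 35800 Pa; F = 4460 lbf = 19839 N.
A = 0.5542 m²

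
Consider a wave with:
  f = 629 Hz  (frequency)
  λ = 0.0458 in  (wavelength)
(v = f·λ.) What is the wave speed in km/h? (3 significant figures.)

v is given directly by: v = fλ.
f = 629 Hz; λ = 0.0458 in = 0.001163 m.
v = 0.7317 m/s
0.7317 m/s × (1 km/h / 0.2778 m/s) = 2.634 km/h

2.63 km/h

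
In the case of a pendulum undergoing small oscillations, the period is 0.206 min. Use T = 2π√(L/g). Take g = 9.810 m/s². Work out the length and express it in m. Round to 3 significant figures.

Rearranging T = 2π√(L/g) for L: L = g·(T/2π)².
T = 0.206 min = 12.36 s; g = 9.810 m/s².
L = 37.96 m

38.0 m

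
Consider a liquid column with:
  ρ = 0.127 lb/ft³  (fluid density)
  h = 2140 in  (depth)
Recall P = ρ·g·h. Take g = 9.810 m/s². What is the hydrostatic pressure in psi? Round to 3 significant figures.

0.157 psi

Directly: P = ρgh.
ρ = 0.127 lb/ft³ = 2.034 kg/m³; h = 2140 in = 54.36 m; g = 9.810 m/s².
P = 1085 Pa
1085 Pa × (1 psi / 6895 Pa) = 0.1573 psi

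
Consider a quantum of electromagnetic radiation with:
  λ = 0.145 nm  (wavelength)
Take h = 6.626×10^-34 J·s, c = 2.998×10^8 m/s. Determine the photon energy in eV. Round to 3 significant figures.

E is given directly by: E = hc/λ.
λ = 0.145 nm = 1.450×10^-10 m; h = 6.626×10^-34 J·s; c = 2.998×10^8 m/s.
E = 1.370×10^-15 J
1.370×10^-15 J × (1 eV / 1.602×10^-19 J) = 8551 eV

8550 eV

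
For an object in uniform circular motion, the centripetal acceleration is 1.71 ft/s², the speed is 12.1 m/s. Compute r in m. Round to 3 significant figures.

281 m

Rearranging a = v²/r for r: r = v²/a.
a = 1.71 ft/s² = 0.5212 m/s²; v = 12.1 m/s.
r = 280.9 m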